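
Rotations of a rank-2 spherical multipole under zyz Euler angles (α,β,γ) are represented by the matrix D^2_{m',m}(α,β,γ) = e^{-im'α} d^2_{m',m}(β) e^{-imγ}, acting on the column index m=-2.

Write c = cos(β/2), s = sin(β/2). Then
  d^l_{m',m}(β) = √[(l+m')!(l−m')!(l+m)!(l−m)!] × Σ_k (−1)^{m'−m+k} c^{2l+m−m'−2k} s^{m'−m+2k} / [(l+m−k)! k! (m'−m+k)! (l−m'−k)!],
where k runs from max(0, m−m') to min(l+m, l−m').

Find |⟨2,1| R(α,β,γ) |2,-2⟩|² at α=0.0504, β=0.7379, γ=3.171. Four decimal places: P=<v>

Split into d^2_{1,-2}(β=0.7379) × two z-phases.
Half-angle: c=0.932707, s=0.360636. N=√(6·1·1·24)=12.000000
k∈{0} keeps every argument non-negative
  k=0: (−1)^3·12.0000/(6)·0.9327^1·0.3606^3 = -0.087495
d^2_{1,-2}(0.7379) = -0.087495
|D^2_{1,-2}|² = |d^2_{1,-2}(β)|² = (-0.087495)² = 0.007655 (the z-rotation phases have unit modulus)

P=0.0077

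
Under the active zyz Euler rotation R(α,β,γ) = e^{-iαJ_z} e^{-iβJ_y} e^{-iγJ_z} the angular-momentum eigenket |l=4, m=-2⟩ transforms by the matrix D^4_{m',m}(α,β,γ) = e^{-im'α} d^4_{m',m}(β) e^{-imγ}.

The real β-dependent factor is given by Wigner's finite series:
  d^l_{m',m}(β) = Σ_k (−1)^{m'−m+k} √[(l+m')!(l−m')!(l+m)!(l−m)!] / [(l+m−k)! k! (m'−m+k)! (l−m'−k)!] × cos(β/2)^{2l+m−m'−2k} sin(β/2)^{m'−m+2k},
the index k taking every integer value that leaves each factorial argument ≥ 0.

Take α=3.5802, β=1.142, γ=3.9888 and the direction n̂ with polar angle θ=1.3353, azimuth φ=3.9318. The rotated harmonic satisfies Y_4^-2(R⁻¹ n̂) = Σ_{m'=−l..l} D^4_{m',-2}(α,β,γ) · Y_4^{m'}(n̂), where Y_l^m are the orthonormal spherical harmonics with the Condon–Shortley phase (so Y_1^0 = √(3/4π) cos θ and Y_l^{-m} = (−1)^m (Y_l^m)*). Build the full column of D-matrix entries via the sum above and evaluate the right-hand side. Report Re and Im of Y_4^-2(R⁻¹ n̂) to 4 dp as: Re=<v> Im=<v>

Need the full column D^4_{m',-2} for m'=−4..4 at α=3.5802, β=1.142, γ=3.9888.
cos(β/2)=0.841361, sin(β/2)=0.540474
d^4_{-4,-2}: single k=2 term ⇒ +0.548305;  D = -0.522627-0.165829i
d^4_{-3,-2}: k∈[1..2] ⇒ +0.603552 -0.747172 = -0.143620;  D = -0.142382+0.018811i
d^4_{-2,-2}: k∈[0..2] ⇒ +0.251107 -1.243439 +0.641385 = -0.350947;  D = +0.295469-0.189371i
d^4_{-1,-2}: k∈[0..2] ⇒ -0.684364 +1.412022 -0.388450 = +0.339209;  D = +0.180822-0.286995i
d^4_{0,-2}: k∈[0..2] ⇒ +0.983025 -1.081727 +0.167391 = +0.068689;  D = -0.008470+0.068165i
d^4_{1,-2}: k∈[0..2] ⇒ -0.941348 +0.582675 -0.048088 = -0.406762;  D = +0.126017+0.386749i
d^4_{2,-2}: k∈[0..2] ⇒ +0.641385 -0.211735 +0.007281 = +0.436931;  D = +0.298977+0.318624i
d^4_{3,-2}: k∈[0..1] ⇒ -0.308322 +0.042410 = -0.265912;  D = +0.247082+0.098285i
d^4_{4,-2}: single k=0 term ⇒ +0.093366;  D = +0.093198-0.005600i
Y_4^{m'}(θ=1.3353,φ=3.9318) and Σ D·Y over m':
  (-0.5226-0.1658i)·(-0.3956+0.0076i)  (-0.1424+0.0188i)·(+0.1926+0.1871i)  (+0.2955-0.1894i)·(+0.0019+0.1958i)  (+0.1808-0.2870i)·(+0.1978-0.1997i)  (-0.0085+0.0682i)·(+0.1556+0.0000i)  (+0.1260+0.3867i)·(-0.1978-0.1997i)  (+0.2990+0.3186i)·(+0.0019-0.1958i)  (+0.2471+0.0983i)·(-0.1926+0.1871i)  (+0.0932-0.0056i)·(-0.3956-0.0076i)
Y_4^-2(R⁻¹ n̂) = +0.204188-0.116986i

Re=0.2042 Im=-0.1170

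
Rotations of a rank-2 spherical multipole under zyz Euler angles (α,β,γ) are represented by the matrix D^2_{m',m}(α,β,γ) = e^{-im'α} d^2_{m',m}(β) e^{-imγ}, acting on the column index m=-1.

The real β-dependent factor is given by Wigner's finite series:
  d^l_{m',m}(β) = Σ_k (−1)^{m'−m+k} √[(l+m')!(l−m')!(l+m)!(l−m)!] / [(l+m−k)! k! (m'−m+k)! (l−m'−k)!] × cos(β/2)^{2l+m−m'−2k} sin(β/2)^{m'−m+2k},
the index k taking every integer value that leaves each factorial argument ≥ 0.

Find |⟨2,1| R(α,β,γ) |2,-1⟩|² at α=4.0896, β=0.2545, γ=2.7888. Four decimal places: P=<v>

First d^2_{1,-1}(β=0.2545), then the phase factors e^{-i(1)α} and e^{-i(-1)γ}:
With c≡cos(β/2)=0.991915 and s≡sin(β/2)=0.126907, N=[6·1·1·6]^{1/2}=6.000000
The bounds max(0,m−m')=0 and min(l+m,l−m')=1 give 2 terms
  k=0: (−1)^2·6.0000/(2)·0.9919^2·0.1269^2 = +0.047538
  k=1: (−1)^3·6.0000/(6)·0.9919^0·0.1269^4 = -0.000259
d^2_{1,-1}(0.2545) = +0.047538 -0.000259 = +0.047279
|D^2_{1,-1}|² = |d^2_{1,-1}(β)|² = (+0.047279)² = 0.002235 (the z-rotation phases have unit modulus)

P=0.0022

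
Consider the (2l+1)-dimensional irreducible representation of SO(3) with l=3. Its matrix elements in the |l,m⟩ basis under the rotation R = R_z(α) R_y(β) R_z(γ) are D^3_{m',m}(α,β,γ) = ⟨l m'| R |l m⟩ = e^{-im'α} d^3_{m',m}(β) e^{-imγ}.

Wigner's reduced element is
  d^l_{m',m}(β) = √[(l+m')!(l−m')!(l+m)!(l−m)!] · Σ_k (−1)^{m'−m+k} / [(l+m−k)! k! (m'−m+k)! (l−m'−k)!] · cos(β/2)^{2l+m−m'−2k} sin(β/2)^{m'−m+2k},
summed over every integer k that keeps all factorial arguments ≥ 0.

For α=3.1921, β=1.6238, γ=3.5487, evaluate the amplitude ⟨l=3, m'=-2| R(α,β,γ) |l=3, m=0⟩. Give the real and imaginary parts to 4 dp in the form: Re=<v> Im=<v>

Re=-0.0720 Im=-0.0073

D^3_{-2,0}(3.1921,1.6238,3.5487) = e^{-i·-2·3.1921}·d^3_{-2,0}(1.6238)·e^{-i·0·3.5487}. Compute d first:
Half-angle: c=0.688121, s=0.725596. N=√(1·120·6·6)=65.726707
k∈{2,3} keeps every argument non-negative
  k=2: (−1)^0·65.7267/(12)·0.6881^4·0.7256^2 = +0.646561
  k=3: (−1)^1·65.7267/(12)·0.6881^2·0.7256^4 = -0.718902
d^3_{-2,0}(1.6238) = +0.646561 -0.718902 = -0.072341
Phases: e^{-i·(-2)·3.1921}=+0.994902+0.100843i, e^{-i·(0)·3.5487}=+1.000000+0.000000i ⇒ D=-0.071972-0.007295i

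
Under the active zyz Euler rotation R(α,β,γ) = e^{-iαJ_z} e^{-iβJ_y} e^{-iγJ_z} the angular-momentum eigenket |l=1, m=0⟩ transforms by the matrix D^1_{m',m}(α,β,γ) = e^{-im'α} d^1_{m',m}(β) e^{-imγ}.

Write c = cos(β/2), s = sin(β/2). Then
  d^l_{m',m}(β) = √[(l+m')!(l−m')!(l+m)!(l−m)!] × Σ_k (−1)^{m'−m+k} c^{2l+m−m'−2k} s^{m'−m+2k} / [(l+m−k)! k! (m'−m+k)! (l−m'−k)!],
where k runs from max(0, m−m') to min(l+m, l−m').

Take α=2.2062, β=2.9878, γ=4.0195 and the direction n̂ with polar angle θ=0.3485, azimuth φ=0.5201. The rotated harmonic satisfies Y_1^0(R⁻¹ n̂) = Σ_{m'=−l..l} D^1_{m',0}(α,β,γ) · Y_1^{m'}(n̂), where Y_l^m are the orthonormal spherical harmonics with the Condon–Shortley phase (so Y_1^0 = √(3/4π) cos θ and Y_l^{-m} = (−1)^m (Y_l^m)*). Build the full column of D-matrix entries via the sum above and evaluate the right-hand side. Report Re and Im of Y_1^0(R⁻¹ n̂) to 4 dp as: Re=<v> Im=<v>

Need the full column D^1_{m',0} for m'=−1..1 at α=2.2062, β=2.9878, γ=4.0195.
cos(β/2)=0.076821, sin(β/2)=0.997045
d^1_{-1,0}: single k=1 term ⇒ +0.108320;  D = -0.064288+0.087179i
d^1_{0,0}: k∈[0..1] ⇒ +0.005901 -0.994099 = -0.988197;  D = -0.988197+0.000000i
d^1_{1,0}: single k=0 term ⇒ -0.108320;  D = +0.064288+0.087179i
Y_1^{m'}(θ=0.3485,φ=0.5201) and Σ D·Y over m':
  (-0.0643+0.0872i)·(+0.1024-0.0586i)  (-0.9882+0.0000i)·(+0.4592+0.0000i)  (+0.0643+0.0872i)·(-0.1024-0.0586i)
Y_1^0(R⁻¹ n̂) = -0.456751+0.000000i

Re=-0.4568 Im=0.0000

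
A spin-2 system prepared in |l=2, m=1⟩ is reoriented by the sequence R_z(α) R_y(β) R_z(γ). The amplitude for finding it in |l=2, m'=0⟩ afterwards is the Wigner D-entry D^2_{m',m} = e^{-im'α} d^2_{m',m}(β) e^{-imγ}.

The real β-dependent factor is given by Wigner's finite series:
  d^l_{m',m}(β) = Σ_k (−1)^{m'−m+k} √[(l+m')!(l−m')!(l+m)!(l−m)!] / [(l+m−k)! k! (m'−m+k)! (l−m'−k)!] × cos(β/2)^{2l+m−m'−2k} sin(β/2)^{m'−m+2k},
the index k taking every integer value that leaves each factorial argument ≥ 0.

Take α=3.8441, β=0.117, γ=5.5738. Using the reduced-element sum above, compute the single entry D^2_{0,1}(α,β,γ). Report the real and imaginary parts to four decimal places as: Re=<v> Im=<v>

Re=0.1077 Im=0.0925

D^2_{0,1}(3.8441,0.117,5.5738) = e^{-i·0·3.8441}·d^2_{0,1}(0.117)·e^{-i·1·5.5738}. Compute d first:
Half-angle: c=0.998289, s=0.058467. N=√(2·2·6·1)=4.898979
k∈{1,2} keeps every argument non-negative
  k=1: (−1)^0·4.8990/(2)·0.9983^3·0.0585^1 = +0.142480
  k=2: (−1)^1·4.8990/(2)·0.9983^1·0.0585^3 = -0.000489
d^2_{0,1}(0.117) = +0.142480 -0.000489 = +0.141991
D = (+1.000000+0.000000i)·(+0.141991)·(+0.758762+0.651367i) = +0.107737+0.092488i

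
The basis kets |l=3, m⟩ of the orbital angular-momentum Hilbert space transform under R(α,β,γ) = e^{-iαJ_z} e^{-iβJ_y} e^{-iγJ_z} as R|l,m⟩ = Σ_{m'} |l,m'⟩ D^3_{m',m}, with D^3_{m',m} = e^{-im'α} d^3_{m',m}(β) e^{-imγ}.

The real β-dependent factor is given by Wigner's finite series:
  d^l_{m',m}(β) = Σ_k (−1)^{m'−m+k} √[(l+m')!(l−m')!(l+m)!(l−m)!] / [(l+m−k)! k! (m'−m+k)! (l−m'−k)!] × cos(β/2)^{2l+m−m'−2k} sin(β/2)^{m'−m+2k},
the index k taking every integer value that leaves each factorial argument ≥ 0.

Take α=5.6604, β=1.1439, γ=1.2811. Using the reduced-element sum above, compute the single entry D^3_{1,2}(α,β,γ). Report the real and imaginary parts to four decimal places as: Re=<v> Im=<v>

Re=-0.0444 Im=-0.1149

Split into d^3_{1,2}(β=1.1439) × two z-phases.
With c≡cos(β/2)=0.840847 and s≡sin(β/2)=0.541273, N=[24·2·120·1]^{1/2}=75.894664
Admissible k: 1..2 (factorial args all ≥0)
  k=1: (−1)^0·75.8947/(24)·0.8408^5·0.5413^1 = +0.719451
  k=2: (−1)^1·75.8947/(12)·0.8408^3·0.5413^3 = -0.596252
d^3_{1,2}(1.1439) = +0.719451 -0.596252 = +0.123200
Phases: e^{-i·(1)·5.6604}=+0.812257+0.583300i, e^{-i·(2)·1.2811}=-0.836795-0.547516i ⇒ D=-0.044392-0.114924i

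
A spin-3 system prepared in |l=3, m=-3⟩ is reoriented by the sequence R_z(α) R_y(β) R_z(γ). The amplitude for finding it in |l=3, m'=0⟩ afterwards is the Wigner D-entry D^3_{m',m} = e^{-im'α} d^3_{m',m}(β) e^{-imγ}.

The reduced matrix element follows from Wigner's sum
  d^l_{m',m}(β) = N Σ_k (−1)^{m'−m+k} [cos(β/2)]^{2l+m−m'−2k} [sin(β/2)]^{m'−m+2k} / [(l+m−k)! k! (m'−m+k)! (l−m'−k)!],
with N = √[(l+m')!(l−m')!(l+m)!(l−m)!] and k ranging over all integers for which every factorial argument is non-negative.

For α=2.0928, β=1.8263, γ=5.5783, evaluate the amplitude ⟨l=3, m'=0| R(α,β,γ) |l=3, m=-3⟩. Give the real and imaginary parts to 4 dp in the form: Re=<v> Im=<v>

First d^3_{0,-3}(β=1.8263), then the phase factors e^{-i(0)α} and e^{-i(-3)γ}:
Half-angle: c=0.611256, s=0.791433. N=√(6·6·1·720)=160.996894
k∈{0} keeps every argument non-negative
  k=0: (−1)^3·160.9969/(36)·0.6113^3·0.7914^3 = -0.506322
d^3_{0,-3}(1.8263) = -0.506322
Attach z-rotation phases: D = e^{-i(0)(2.0928)}·(-0.506322)·e^{-i(-3)(5.5783)} = +0.261992+0.433269i

Re=0.2620 Im=0.4333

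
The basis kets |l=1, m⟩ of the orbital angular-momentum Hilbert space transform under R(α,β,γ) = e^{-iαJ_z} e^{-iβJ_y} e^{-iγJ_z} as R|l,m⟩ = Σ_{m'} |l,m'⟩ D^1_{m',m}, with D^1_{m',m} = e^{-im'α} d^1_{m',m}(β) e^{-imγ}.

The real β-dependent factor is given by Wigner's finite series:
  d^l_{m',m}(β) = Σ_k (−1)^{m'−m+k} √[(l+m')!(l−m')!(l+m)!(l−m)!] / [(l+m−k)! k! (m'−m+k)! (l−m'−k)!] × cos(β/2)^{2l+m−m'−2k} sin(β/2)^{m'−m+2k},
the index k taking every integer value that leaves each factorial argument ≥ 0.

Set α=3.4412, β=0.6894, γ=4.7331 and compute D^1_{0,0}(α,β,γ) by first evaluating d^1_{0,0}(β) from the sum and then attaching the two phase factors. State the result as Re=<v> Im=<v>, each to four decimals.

D^1_{0,0}(3.4412,0.6894,4.7331) = e^{-i·0·3.4412}·d^1_{0,0}(0.6894)·e^{-i·0·4.7331}. Compute d first:
Half-angle: c=0.941177, s=0.337914. N=√(1·1·1·1)=1.000000
k∈{0,1} keeps every argument non-negative
  k=0: (−1)^0·1.0000/(1)·0.9412^2·0.3379^0 = +0.885814
  k=1: (−1)^1·1.0000/(1)·0.9412^0·0.3379^2 = -0.114186
d^1_{0,0}(0.6894) = +0.885814 -0.114186 = +0.771628
Phases: e^{-i·(0)·3.4412}=+1.000000+0.000000i, e^{-i·(0)·4.7331}=+1.000000+0.000000i ⇒ D=+0.771628+0.000000i

Re=0.7716 Im=0.0000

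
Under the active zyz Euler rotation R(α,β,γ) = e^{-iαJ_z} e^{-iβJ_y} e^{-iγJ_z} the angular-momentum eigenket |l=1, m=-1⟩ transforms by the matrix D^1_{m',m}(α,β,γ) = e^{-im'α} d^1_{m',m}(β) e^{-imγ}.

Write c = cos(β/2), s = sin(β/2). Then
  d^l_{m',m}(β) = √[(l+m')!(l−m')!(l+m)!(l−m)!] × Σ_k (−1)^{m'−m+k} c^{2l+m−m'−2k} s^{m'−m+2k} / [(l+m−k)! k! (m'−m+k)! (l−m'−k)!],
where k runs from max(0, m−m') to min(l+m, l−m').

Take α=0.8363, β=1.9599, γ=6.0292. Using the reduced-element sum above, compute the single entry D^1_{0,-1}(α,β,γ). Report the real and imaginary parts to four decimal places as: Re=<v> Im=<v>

Re=-0.6333 Im=0.1644

First d^1_{0,-1}(β=1.9599), then the phase factors e^{-i(0)α} and e^{-i(-1)γ}:
c=cos(1.9599/2)=0.557064, s=sin(1.9599/2)=0.830470; N=√[1·1·1·2]=1.414214
k: max(0,(-1)−(0))=0 … min(1+(-1),1−(0))=0
  k=0: (−1)^1·1.4142/(1)·0.5571^1·0.8305^1 = -0.654250
d^1_{0,-1}(1.9599) = -0.654250
Phases: e^{-i·(0)·0.8363}=+1.000000+0.000000i, e^{-i·(-1)·6.0292}=+0.967919-0.251263i ⇒ D=-0.633261+0.164389i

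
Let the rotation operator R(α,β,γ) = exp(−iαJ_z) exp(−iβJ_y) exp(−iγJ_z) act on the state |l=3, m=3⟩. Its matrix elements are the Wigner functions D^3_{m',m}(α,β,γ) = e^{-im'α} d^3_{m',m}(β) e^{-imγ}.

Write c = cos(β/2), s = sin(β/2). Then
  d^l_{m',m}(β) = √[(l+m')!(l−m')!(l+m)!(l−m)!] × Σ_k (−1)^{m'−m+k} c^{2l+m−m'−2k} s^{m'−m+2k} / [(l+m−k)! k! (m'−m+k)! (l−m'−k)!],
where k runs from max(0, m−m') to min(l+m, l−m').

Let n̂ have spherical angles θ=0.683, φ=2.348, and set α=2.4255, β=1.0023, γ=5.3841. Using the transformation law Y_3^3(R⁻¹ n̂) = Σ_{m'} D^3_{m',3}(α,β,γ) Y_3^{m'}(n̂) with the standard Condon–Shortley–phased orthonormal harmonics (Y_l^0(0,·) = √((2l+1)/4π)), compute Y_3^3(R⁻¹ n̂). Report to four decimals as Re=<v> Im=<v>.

Need the full column D^3_{m',3} for m'=−3..3 at α=2.4255, β=1.0023, γ=5.3841.
cos(β/2)=0.877031, sin(β/2)=0.480434
d^3_{-3,3}: single k=6 term ⇒ +0.012297;  D = -0.010490-0.006417i
d^3_{-2,3}: single k=5 term ⇒ +0.054987;  D = +0.016550+0.052437i
d^3_{-1,3}: single k=4 term ⇒ +0.158713;  D = +0.063318-0.145536i
d^3_{0,3}: single k=3 term ⇒ +0.334551;  D = -0.302064+0.143810i
d^3_{1,3}: single k=2 term ⇒ +0.528899;  D = +0.509489+0.141969i
d^3_{2,3}: single k=1 term ⇒ +0.610638;  D = -0.336148-0.509787i
d^3_{3,3}: single k=0 term ⇒ +0.455081;  D = -0.060413+0.451053i
Y_3^{m'}(θ=0.683,φ=2.348) and Σ D·Y over m':
  (-0.0105-0.0064i)·(+0.0760-0.0723i)  (+0.0166+0.0524i)·(-0.0052+0.3157i)  (+0.0633-0.1455i)·(-0.2873-0.2920i)  (-0.3021+0.1438i)·(+0.0024+0.0000i)  (+0.5095+0.1420i)·(+0.2873-0.2920i)  (-0.3361-0.5098i)·(-0.0052-0.3157i)  (-0.0604+0.4511i)·(-0.0760-0.0723i)
Y_3^3(R⁻¹ n̂) = -0.013502-0.000236i

Re=-0.0135 Im=-0.0002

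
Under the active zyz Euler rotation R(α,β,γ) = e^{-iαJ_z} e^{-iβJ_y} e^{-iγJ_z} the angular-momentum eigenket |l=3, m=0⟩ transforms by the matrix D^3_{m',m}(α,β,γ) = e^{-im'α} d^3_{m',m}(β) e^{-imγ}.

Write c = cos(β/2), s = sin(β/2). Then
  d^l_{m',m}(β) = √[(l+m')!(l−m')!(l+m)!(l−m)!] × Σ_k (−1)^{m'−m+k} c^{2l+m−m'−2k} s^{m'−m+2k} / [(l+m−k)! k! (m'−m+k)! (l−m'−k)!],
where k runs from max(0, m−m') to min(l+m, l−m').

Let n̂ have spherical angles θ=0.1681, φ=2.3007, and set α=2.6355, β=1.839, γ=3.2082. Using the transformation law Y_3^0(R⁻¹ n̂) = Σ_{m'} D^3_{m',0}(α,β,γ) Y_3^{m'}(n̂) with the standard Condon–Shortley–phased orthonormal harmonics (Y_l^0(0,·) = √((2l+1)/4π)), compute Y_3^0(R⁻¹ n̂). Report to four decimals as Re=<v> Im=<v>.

Need the full column D^3_{m',0} for m'=−3..3 at α=2.6355, β=1.839, γ=3.2082.
cos(β/2)=0.606218, sin(β/2)=0.795299
d^3_{-3,0}: single k=3 term ⇒ +0.501178;  D = -0.026309+0.500487i
d^3_{-2,0}: k∈[2..3] ⇒ +0.467882 -0.805265 = -0.337384;  D = -0.178816+0.286099i
d^3_{-1,0}: k∈[1..3] ⇒ +0.225561 -1.164632 +0.668145 = -0.270926;  D = +0.236964-0.131335i
d^3_{0,0}: k∈[0..3] ⇒ +0.049633 -0.768808 +1.323186 -0.253035 = +0.350976;  D = +0.350976+0.000000i
d^3_{1,0}: k∈[0..2] ⇒ -0.225561 +1.164632 -0.668145 = +0.270926;  D = -0.236964-0.131335i
d^3_{2,0}: k∈[0..1] ⇒ +0.467882 -0.805265 = -0.337384;  D = -0.178816-0.286099i
d^3_{3,0}: single k=0 term ⇒ -0.501178;  D = +0.026309+0.500487i
Y_3^{m'}(θ=0.1681,φ=2.3007) and Σ D·Y over m':
  (-0.0263+0.5005i)·(+0.0016-0.0011i)  (-0.1788+0.2861i)·(-0.0031+0.0280i)  (+0.2370-0.1313i)·(-0.1392-0.1555i)  (+0.3510+0.0000i)·(+0.6843+0.0000i)  (-0.2370-0.1313i)·(+0.1392-0.1555i)  (-0.1788-0.2861i)·(-0.0031-0.0280i)  (+0.0263+0.5005i)·(-0.0016-0.0011i)
Y_3^0(R⁻¹ n̂) = +0.119501+0.000000i

Re=0.1195 Im=0.0000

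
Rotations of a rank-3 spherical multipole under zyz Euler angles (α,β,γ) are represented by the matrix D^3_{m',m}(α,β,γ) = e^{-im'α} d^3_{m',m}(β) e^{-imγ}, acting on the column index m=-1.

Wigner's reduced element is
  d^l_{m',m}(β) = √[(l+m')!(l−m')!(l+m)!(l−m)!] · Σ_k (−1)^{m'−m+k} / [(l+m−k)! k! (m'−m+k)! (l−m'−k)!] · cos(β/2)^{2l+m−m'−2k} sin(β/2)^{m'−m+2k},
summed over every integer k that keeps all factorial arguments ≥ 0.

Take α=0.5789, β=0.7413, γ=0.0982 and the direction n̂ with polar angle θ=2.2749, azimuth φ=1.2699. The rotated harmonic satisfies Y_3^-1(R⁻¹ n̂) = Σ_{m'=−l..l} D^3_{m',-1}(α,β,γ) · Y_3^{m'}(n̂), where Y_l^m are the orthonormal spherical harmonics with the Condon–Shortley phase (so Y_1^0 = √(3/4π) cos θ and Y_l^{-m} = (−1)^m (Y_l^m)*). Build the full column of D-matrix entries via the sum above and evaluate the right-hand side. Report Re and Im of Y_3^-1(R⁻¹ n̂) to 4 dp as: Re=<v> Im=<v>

Re=-0.2857 Im=0.1244

Need the full column D^3_{m',-1} for m'=−3..3 at α=0.5789, β=0.7413, γ=0.0982.
cos(β/2)=0.932092, sin(β/2)=0.362221
d^3_{-3,-1}: single k=2 term ⇒ +0.383556;  D = -0.100125+0.370257i
d^3_{-2,-1}: k∈[1..2] ⇒ +0.805876 -0.243405 = +0.562471;  D = +0.174154+0.534831i
d^3_{-1,-1}: k∈[0..2] ⇒ +0.655772 -0.792270 +0.089736 = -0.046763;  D = -0.036446-0.029298i
d^3_{0,-1}: k∈[0..2] ⇒ -0.882793 +0.399954 -0.020134 = -0.502972;  D = -0.500549-0.049312i
d^3_{1,-1}: k∈[0..2] ⇒ +0.594203 -0.119648 +0.002259 = +0.476814;  D = +0.422777-0.220479i
d^3_{2,-1}: k∈[0..1] ⇒ -0.243405 +0.018379 = -0.225025;  D = -0.110087+0.196258i
d^3_{3,-1}: single k=0 term ⇒ +0.057924;  D = -0.003919-0.057791i
Y_3^{m'}(θ=2.2749,φ=1.2699) and Σ D·Y over m':
  (-0.1001+0.3703i)·(-0.1450+0.1144i)  (+0.1742+0.5348i)·(+0.3168+0.2176i)  (-0.0364-0.0293i)·(+0.0800-0.2577i)  (-0.5005-0.0493i)·(+0.2185+0.0000i)  (+0.4228-0.2205i)·(-0.0800-0.2577i)  (-0.1101+0.1963i)·(+0.3168-0.2176i)  (-0.0039-0.0578i)·(+0.1450+0.1144i)
Y_3^-1(R⁻¹ n̂) = -0.285658+0.124444i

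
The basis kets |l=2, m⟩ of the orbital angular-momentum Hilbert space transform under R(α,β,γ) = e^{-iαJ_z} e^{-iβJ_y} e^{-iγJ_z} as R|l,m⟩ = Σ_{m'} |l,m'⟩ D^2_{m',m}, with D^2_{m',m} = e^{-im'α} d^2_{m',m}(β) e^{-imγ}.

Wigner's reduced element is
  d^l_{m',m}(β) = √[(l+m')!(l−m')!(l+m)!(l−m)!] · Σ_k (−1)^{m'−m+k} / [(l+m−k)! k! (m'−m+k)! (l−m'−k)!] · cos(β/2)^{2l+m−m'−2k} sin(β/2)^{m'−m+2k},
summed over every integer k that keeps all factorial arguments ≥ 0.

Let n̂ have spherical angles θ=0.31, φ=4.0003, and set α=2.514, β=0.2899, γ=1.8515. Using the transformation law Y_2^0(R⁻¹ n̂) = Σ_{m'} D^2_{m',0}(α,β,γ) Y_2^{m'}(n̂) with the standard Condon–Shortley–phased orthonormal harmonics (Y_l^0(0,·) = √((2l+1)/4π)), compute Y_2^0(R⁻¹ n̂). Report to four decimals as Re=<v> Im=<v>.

Need the full column D^2_{m',0} for m'=−2..2 at α=2.514, β=0.2899, γ=1.8515.
cos(β/2)=0.989513, sin(β/2)=0.144443
d^2_{-2,0}: single k=2 term ⇒ +0.050039;  D = +0.015532-0.047568i
d^2_{-1,0}: k∈[1..2] ⇒ +0.342797 -0.007304 = +0.335492;  D = -0.271562+0.197000i
d^2_{0,0}: k∈[0..2] ⇒ +0.958708 -0.081714 +0.000435 = +0.877429;  D = +0.877429+0.000000i
d^2_{1,0}: k∈[0..1] ⇒ -0.342797 +0.007304 = -0.335492;  D = +0.271562+0.197000i
d^2_{2,0}: single k=0 term ⇒ +0.050039;  D = +0.015532+0.047568i
Y_2^{m'}(θ=0.31,φ=4.0003) and Σ D·Y over m':
  (+0.0155-0.0476i)·(-0.0053-0.0356i)  (-0.2716+0.1970i)·(-0.1467+0.1699i)  (+0.8774+0.0000i)·(+0.5427+0.0000i)  (+0.2716+0.1970i)·(+0.1467+0.1699i)  (+0.0155+0.0476i)·(-0.0053+0.0356i)
Y_2^0(R⁻¹ n̂) = +0.485372-0.000000i

Re=0.4854 Im=0.0000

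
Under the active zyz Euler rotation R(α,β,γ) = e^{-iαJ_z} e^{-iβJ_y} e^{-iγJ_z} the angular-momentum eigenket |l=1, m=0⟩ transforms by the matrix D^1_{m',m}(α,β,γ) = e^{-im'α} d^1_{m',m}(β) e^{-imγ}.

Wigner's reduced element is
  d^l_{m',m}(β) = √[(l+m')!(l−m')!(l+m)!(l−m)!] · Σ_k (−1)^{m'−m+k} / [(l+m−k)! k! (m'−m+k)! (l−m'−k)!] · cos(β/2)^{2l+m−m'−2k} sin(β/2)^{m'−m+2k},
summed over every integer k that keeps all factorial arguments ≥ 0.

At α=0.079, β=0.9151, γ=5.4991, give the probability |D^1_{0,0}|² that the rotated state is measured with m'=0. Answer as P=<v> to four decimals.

First d^1_{0,0}(β=0.9151), then the phase factors e^{-i(0)α} and e^{-i(0)γ}:
c=cos(0.9151/2)=0.897137, s=sin(0.9151/2)=0.441751; N=√[1·1·1·1]=1.000000
Admissible k: 0..1 (factorial args all ≥0)
  k=0: (−1)^0·1.0000/(1)·0.8971^2·0.4418^0 = +0.804856
  k=1: (−1)^1·1.0000/(1)·0.8971^0·0.4418^2 = -0.195144
d^1_{0,0}(0.9151) = +0.804856 -0.195144 = +0.609711
|D^1_{0,0}|² = |d^1_{0,0}(β)|² = (+0.609711)² = 0.371748 (the z-rotation phases have unit modulus)

P=0.3717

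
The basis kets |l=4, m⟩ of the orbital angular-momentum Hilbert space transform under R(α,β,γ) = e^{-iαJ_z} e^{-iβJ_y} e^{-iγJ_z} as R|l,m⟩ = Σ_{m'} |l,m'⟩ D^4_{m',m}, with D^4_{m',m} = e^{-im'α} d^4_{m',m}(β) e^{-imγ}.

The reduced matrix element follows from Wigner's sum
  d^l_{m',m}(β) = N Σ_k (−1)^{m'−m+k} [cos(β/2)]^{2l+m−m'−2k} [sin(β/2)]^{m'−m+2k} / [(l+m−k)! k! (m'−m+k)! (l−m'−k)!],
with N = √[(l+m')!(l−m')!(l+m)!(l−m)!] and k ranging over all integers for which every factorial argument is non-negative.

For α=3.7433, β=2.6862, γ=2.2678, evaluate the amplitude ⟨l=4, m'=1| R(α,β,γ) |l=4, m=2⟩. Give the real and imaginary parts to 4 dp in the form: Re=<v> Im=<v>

D^4_{1,2}(3.7433,2.6862,2.2678) = e^{-i·1·3.7433}·d^4_{1,2}(2.6862)·e^{-i·2·2.2678}. Compute d first:
c=cos(2.6862/2)=0.225734, s=sin(2.6862/2)=0.974189; N=√[120·6·720·2]=1018.233765
Admissible k: 1..3 (factorial args all ≥0)
  k=1: (−1)^0·1018.2338/(240)·0.2257^7·0.9742^1 = +0.000123
  k=2: (−1)^1·1018.2338/(48)·0.2257^5·0.9742^3 = -0.011495
  k=3: (−1)^2·1018.2338/(72)·0.2257^3·0.9742^5 = +0.142732
d^4_{1,2}(2.6862) = +0.000123 -0.011495 +0.142732 = +0.131360
D = (-0.824370+0.566051i)·(+0.131360)·(-0.175870+0.984413i) = -0.054153-0.119679i

Re=-0.0542 Im=-0.1197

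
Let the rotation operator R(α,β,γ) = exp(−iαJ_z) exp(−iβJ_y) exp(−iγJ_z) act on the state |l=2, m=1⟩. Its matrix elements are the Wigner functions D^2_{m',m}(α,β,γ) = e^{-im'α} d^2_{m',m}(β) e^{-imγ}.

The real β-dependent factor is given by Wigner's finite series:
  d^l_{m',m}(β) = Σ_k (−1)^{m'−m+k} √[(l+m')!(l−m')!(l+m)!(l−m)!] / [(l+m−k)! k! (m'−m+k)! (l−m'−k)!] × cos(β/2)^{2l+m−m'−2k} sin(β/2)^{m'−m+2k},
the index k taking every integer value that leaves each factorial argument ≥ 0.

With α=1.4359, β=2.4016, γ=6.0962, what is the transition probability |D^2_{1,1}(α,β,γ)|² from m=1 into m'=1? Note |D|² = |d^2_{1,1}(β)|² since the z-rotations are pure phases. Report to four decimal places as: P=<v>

Split into d^2_{1,1}(β=2.4016) × two z-phases.
c=cos(2.4016/2)=0.361612, s=sin(2.4016/2)=0.932329; N=√[6·1·6·1]=6.000000
k: max(0,(1)−(1))=0 … min(2+(1),2−(1))=1
  k=0: (−1)^0·6.0000/(6)·0.3616^4·0.9323^0 = +0.017099
  k=1: (−1)^1·6.0000/(2)·0.3616^2·0.9323^2 = -0.340993
d^2_{1,1}(2.4016) = +0.017099 -0.340993 = -0.323894
|D^2_{1,1}|² = |d^2_{1,1}(β)|² = (-0.323894)² = 0.104907 (the z-rotation phases have unit modulus)

P=0.1049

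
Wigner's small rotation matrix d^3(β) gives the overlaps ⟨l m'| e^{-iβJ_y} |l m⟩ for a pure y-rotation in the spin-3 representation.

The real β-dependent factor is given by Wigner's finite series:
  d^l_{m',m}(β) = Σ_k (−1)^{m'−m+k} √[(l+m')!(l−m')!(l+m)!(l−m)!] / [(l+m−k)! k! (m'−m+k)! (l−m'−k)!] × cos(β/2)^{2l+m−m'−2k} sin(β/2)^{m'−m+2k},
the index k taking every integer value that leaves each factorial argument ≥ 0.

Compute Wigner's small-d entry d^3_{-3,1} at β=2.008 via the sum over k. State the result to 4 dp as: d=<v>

d=0.5656

d^3_{-3,1}(β=2.008) via Wigner's sum:
Half-angle: c=0.536932, s=0.843625. N=√(1·720·24·2)=185.903201
Admissible k: 4..4 (factorial args all ≥0)
  k=4: (−1)^0·185.9032/(48)·0.5369^2·0.8436^4 = +0.565566
d^3_{-3,1}(2.008) = +0.565566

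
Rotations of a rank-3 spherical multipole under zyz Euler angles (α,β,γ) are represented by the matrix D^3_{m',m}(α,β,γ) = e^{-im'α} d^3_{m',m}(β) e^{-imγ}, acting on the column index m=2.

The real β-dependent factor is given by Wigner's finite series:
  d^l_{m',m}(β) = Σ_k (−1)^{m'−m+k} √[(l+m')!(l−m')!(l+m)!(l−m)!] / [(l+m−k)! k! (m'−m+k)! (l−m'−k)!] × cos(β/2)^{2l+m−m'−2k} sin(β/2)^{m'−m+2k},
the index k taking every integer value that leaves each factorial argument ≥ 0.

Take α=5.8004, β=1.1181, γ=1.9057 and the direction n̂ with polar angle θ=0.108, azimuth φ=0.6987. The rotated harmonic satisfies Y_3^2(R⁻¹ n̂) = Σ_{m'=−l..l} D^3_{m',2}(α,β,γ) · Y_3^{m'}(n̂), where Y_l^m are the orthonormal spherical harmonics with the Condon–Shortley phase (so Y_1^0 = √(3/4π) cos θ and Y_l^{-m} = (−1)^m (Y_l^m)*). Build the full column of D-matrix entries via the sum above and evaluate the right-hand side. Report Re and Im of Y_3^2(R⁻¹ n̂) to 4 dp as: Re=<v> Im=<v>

Re=-0.2340 Im=0.2928

Need the full column D^3_{m',2} for m'=−3..3 at α=5.8004, β=1.1181, γ=1.9057.
cos(β/2)=0.847759, sin(β/2)=0.530381
d^3_{-3,2}: single k=5 term ⇒ +0.087154;  D = +0.045359+0.074421i
d^3_{-2,2}: k∈[4..5] ⇒ +0.284359 -0.022260 = +0.262099;  D = +0.016915+0.261553i
d^3_{-1,2}: k∈[3..4] ⇒ +0.574926 -0.112516 = +0.462410;  D = -0.187794+0.422560i
d^3_{0,2}: k∈[2..3] ⇒ +0.795842 -0.311500 = +0.484342;  D = -0.379696+0.300697i
d^3_{1,2}: k∈[1..2] ⇒ +0.734431 -0.574926 = +0.159505;  D = -0.156724+0.029657i
d^3_{2,2}: k∈[0..1] ⇒ +0.371224 -0.726501 = -0.355278;  D = +0.339852+0.103553i
d^3_{3,2}: single k=0 term ⇒ -0.568888;  D = +0.405010+0.399500i
Y_3^{m'}(θ=0.108,φ=0.6987) and Σ D·Y over m':
  (+0.0454+0.0744i)·(-0.0003-0.0005i)  (+0.0169+0.2616i)·(+0.0020-0.0116i)  (-0.1878+0.4226i)·(+0.1051-0.0883i)  (-0.3797+0.3007i)·(+0.7205+0.0000i)  (-0.1567+0.0297i)·(-0.1051-0.0883i)  (+0.3399+0.1036i)·(+0.0020+0.0116i)  (+0.4050+0.3995i)·(+0.0003-0.0005i)
Y_3^2(R⁻¹ n̂) = -0.234004+0.292758i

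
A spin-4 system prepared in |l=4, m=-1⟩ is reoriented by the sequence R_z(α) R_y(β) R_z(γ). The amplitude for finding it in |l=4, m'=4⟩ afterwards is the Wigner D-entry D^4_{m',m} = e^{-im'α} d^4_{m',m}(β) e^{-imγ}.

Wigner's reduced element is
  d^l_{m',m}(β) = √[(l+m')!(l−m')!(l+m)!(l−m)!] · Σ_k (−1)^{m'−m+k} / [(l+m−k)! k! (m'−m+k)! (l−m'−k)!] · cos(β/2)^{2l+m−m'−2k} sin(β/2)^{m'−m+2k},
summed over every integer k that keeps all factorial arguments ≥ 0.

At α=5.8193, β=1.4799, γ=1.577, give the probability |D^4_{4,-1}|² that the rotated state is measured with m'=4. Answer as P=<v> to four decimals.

P=0.1764

First d^4_{4,-1}(β=1.4799), then the phase factors e^{-i(4)α} and e^{-i(-1)γ}:
With c≡cos(β/2)=0.738502 and s≡sin(β/2)=0.674251, N=[40320·1·6·120]^{1/2}=5387.986637
Admissible k: 0..0 (factorial args all ≥0)
  k=0: (−1)^5·5387.9866/(720)·0.7385^3·0.6743^5 = -0.420008
d^4_{4,-1}(1.4799) = -0.420008
|D^4_{4,-1}|² = |d^4_{4,-1}(β)|² = (-0.420008)² = 0.176407 (the z-rotation phases have unit modulus)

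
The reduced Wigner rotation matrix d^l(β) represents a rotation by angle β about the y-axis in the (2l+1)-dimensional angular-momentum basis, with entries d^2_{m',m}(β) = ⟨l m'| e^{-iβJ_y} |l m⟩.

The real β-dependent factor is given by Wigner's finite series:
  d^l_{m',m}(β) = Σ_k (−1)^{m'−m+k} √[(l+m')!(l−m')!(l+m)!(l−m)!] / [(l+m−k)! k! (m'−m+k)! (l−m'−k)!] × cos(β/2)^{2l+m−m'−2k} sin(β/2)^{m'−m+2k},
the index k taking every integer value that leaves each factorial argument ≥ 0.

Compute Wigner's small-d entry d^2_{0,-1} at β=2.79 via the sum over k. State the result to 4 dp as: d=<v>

d^2_{0,-1}(β=2.79) via Wigner's sum:
With c≡cos(β/2)=0.174892 and s≡sin(β/2)=0.984588, N=[2·2·1·6]^{1/2}=4.898979
Admissible k: 0..1 (factorial args all ≥0)
  k=0: (−1)^1·4.8990/(2)·0.1749^3·0.9846^1 = -0.012902
  k=1: (−1)^2·4.8990/(2)·0.1749^1·0.9846^3 = +0.408893
d^2_{0,-1}(2.79) = -0.012902 +0.408893 = +0.395991

d=0.3960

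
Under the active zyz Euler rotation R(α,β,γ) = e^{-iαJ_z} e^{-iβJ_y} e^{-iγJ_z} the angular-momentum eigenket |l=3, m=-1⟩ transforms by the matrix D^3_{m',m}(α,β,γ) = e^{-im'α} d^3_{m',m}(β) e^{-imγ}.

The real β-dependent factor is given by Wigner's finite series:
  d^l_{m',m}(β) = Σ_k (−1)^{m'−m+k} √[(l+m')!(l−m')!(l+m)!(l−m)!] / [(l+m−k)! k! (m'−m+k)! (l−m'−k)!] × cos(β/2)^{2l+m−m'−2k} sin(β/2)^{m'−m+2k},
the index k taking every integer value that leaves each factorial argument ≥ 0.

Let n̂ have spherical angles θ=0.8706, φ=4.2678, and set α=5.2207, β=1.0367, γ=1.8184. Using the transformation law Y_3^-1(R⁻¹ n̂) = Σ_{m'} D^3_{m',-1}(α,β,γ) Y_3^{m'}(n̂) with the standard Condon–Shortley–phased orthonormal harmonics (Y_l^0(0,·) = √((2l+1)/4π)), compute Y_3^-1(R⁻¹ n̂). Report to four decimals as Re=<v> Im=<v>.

Re=-0.2565 Im=-0.2311

Need the full column D^3_{m',-1} for m'=−3..3 at α=5.2207, β=1.0367, γ=1.8184.
cos(β/2)=0.868638, sin(β/2)=0.495448
d^3_{-3,-1}: single k=2 term ⇒ +0.541248;  D = +0.108452-0.530271i
d^3_{-2,-1}: k∈[1..2] ⇒ +0.774803 -0.504126 = +0.270677;  D = +0.258056-0.081688i
d^3_{-1,-1}: k∈[0..2] ⇒ +0.429569 -1.117996 +0.272784 = -0.415643;  D = -0.302441-0.285112i
d^3_{0,-1}: k∈[0..2] ⇒ -0.848754 +0.828364 -0.089829 = -0.110220;  D = +0.027013-0.106858i
d^3_{1,-1}: k∈[0..2] ⇒ +0.838497 -0.363713 +0.014791 = +0.489575;  D = -0.473032+0.126195i
d^3_{2,-1}: k∈[0..1] ⇒ -0.504126 +0.082003 = -0.422124;  D = +0.293558+0.303335i
d^3_{3,-1}: single k=0 term ⇒ +0.176082;  D = +0.050936-0.168554i
Y_3^{m'}(θ=0.8706,φ=4.2678) and Σ D·Y over m':
  (+0.1085-0.5303i)·(+0.1814-0.0438i)  (+0.2581-0.0817i)·(-0.2426-0.2991i)  (-0.3024-0.2851i)·(-0.1144+0.2401i)  (+0.0270-0.1069i)·(-0.2222+0.0000i)  (-0.4730+0.1262i)·(+0.1144+0.2401i)  (+0.2936+0.3033i)·(-0.2426+0.2991i)  (+0.0509-0.1686i)·(-0.1814-0.0438i)
Y_3^-1(R⁻¹ n̂) = -0.256529-0.231142i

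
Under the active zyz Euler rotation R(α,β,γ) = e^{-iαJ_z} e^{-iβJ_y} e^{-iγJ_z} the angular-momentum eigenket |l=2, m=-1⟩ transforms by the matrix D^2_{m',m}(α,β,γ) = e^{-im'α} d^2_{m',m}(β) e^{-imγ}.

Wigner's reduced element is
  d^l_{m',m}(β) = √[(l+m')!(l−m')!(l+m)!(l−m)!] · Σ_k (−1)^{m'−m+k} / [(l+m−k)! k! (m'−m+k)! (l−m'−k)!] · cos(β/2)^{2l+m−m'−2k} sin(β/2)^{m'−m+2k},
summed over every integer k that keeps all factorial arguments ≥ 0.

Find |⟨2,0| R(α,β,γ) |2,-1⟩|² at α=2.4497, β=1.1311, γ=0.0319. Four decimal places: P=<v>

P=0.2225

Split into d^2_{0,-1}(β=1.1311) × two z-phases.
Half-angle: c=0.844294, s=0.535880. N=√(2·2·1·6)=4.898979
k: max(0,(-1)−(0))=0 … min(2+(-1),2−(0))=1
  k=0: (−1)^1·4.8990/(2)·0.8443^3·0.5359^1 = -0.789995
  k=1: (−1)^2·4.8990/(2)·0.8443^1·0.5359^3 = +0.318253
d^2_{0,-1}(1.1311) = -0.789995 +0.318253 = -0.471742
|D^2_{0,-1}|² = |d^2_{0,-1}(β)|² = (-0.471742)² = 0.222541 (the z-rotation phases have unit modulus)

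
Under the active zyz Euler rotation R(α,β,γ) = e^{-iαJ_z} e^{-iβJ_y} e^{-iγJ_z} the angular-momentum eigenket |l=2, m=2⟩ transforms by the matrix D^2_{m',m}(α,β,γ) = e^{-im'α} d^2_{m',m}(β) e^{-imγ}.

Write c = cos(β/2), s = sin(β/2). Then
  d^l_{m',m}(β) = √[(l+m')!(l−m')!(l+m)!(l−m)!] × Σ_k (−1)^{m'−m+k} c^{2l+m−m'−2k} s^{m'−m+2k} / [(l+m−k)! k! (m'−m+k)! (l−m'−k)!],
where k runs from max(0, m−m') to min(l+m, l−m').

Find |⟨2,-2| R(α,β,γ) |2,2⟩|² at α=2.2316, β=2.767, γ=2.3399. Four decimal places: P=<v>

P=0.8684

D^2_{-2,2}(2.2316,2.767,2.3399) = e^{-i·-2·2.2316}·d^2_{-2,2}(2.767)·e^{-i·2·2.3399}. Compute d first:
Half-angle: c=0.186203, s=0.982511. N=√(1·24·24·1)=24.000000
Admissible k: 4..4 (factorial args all ≥0)
  k=4: (−1)^0·24.0000/(24)·0.1862^0·0.9825^4 = +0.931859
d^2_{-2,2}(2.767) = +0.931859
|D^2_{-2,2}|² = |d^2_{-2,2}(β)|² = (+0.931859)² = 0.868361 (the z-rotation phases have unit modulus)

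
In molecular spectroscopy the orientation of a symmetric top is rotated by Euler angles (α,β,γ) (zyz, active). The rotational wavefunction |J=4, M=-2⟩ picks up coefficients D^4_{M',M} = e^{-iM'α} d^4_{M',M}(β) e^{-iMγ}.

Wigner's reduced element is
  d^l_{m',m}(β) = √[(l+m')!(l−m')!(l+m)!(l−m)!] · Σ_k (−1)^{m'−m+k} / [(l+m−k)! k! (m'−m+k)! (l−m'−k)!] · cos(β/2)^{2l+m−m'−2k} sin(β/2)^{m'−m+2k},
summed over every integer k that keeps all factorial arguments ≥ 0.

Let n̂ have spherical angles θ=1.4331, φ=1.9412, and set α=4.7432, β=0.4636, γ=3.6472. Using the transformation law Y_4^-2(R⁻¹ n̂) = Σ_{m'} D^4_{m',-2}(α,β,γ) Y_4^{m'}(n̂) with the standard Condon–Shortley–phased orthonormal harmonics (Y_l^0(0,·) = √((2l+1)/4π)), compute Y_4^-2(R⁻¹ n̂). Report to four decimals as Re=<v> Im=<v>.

Need the full column D^4_{m',-2} for m'=−4..4 at α=4.7432, β=0.4636, γ=3.6472.
cos(β/2)=0.973254, sin(β/2)=0.229730
d^4_{-4,-2}: single k=2 term ⇒ +0.237341;  D = +0.100306+0.215103i
d^4_{-3,-2}: k∈[1..2] ⇒ +0.710994 -0.118842 = +0.592152;  D = -0.528707+0.266671i
d^4_{-2,-2}: k∈[0..2] ⇒ +0.805028 -0.538238 +0.037486 = +0.304276;  D = -0.145333-0.267325i
d^4_{-1,-2}: k∈[0..2] ⇒ -0.806192 +0.224590 -0.008342 = -0.589944;  D = -0.509374+0.297610i
d^4_{0,-2}: k∈[0..2] ⇒ +0.425514 -0.063221 +0.001321 = +0.363614;  D = +0.193018+0.308154i
d^4_{1,-2}: k∈[0..2] ⇒ -0.149727 +0.012513 -0.000139 = -0.137353;  D = +0.114102-0.076462i
d^4_{2,-2}: k∈[0..2] ⇒ +0.037486 -0.001671 +0.000008 = +0.035823;  D = -0.020849-0.029130i
d^4_{3,-2}: k∈[0..1] ⇒ -0.006621 +0.000123 = -0.006498;  D = -0.005165+0.003943i
d^4_{4,-2}: single k=0 term ⇒ +0.000737;  D = +0.000465+0.000572i
Y_4^{m'}(θ=1.4331,φ=1.9412) and Σ D·Y over m':
  (+0.1003+0.2151i)·(+0.0379-0.4243i)  (-0.5287+0.2667i)·(+0.1496+0.0741i)  (-0.1453-0.2673i)·(+0.2103-0.1923i)  (-0.5094+0.2976i)·(+0.0668+0.1720i)  (+0.1930+0.3082i)·(+0.2589+0.0000i)  (+0.1141-0.0765i)·(-0.0668+0.1720i)  (-0.0208-0.0291i)·(+0.2103+0.1923i)  (-0.0052+0.0039i)·(-0.1496+0.0741i)  (+0.0005+0.0006i)·(+0.0379+0.4243i)
Y_4^-2(R⁻¹ n̂) = -0.113981-0.036021i

Re=-0.1140 Im=-0.0360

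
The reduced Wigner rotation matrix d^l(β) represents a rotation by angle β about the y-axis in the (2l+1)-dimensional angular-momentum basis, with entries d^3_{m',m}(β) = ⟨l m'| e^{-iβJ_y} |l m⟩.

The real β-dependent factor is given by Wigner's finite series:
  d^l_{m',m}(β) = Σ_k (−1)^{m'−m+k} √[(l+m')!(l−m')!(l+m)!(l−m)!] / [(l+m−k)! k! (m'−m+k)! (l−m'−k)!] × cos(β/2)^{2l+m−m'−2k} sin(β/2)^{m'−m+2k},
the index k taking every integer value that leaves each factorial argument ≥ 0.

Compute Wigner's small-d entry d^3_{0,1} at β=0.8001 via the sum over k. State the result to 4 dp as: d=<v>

d^3_{0,1}(β=0.8001) via Wigner's sum:
With c≡cos(β/2)=0.921042 and s≡sin(β/2)=0.389464, N=[6·6·24·2]^{1/2}=41.569219
k∈{1,2,3} keeps every argument non-negative
  k=1: (−1)^0·41.5692/(12)·0.9210^5·0.3895^1 = +0.894241
  k=2: (−1)^1·41.5692/(4)·0.9210^3·0.3895^3 = -0.479681
  k=3: (−1)^2·41.5692/(12)·0.9210^1·0.3895^5 = +0.028590
d^3_{0,1}(0.8001) = +0.894241 -0.479681 +0.028590 = +0.443149

d=0.4431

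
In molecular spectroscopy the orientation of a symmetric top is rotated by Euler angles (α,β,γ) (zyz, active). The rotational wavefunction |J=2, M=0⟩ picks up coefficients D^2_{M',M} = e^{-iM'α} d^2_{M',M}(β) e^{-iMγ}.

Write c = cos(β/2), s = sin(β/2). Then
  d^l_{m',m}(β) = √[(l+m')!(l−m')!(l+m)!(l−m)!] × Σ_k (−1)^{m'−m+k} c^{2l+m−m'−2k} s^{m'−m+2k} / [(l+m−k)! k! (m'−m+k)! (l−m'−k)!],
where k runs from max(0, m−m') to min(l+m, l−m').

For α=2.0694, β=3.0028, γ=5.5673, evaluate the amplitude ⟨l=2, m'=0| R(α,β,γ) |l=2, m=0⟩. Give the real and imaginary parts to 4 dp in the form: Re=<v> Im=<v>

D^2_{0,0}(2.0694,3.0028,5.5673) = e^{-i·0·2.0694}·d^2_{0,0}(3.0028)·e^{-i·0·5.5673}. Compute d first:
Half-angle: c=0.069341, s=0.997593. N=√(2·2·2·2)=4.000000
k: max(0,(0)−(0))=0 … min(2+(0),2−(0))=2
  k=0: (−1)^0·4.0000/(4)·0.0693^4·0.9976^0 = +0.000023
  k=1: (−1)^1·4.0000/(1)·0.0693^2·0.9976^2 = -0.019140
  k=2: (−1)^2·4.0000/(4)·0.0693^0·0.9976^4 = +0.990407
d^2_{0,0}(3.0028) = +0.000023 -0.019140 +0.990407 = +0.971290
Attach z-rotation phases: D = e^{-i(0)(2.0694)}·(+0.971290)·e^{-i(0)(5.5673)} = +0.971290+0.000000i

Re=0.9713 Im=0.0000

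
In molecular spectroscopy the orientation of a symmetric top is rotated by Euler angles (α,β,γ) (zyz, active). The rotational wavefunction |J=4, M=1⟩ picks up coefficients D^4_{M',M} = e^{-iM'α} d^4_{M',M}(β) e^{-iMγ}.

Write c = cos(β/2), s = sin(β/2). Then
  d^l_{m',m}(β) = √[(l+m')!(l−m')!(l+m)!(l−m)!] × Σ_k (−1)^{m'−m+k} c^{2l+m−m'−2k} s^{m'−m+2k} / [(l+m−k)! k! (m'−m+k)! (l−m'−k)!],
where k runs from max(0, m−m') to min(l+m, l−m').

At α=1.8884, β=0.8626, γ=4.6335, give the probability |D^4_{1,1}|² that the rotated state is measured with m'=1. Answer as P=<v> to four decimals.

Split into d^4_{1,1}(β=0.8626) × two z-phases.
Half-angle: c=0.908423, s=0.418052. N=√(120·6·120·6)=720.000000
The bounds max(0,m−m')=0 and min(l+m,l−m')=3 give 4 terms
  k=0: (−1)^0·720.0000/(720)·0.9084^8·0.4181^0 = +0.463773
  k=1: (−1)^1·720.0000/(48)·0.9084^6·0.4181^2 = -1.473265
  k=2: (−1)^2·720.0000/(24)·0.9084^4·0.4181^4 = +0.624016
  k=3: (−1)^3·720.0000/(72)·0.9084^2·0.4181^6 = -0.044051
d^4_{1,1}(0.8626) = +0.463773 -1.473265 +0.624016 -0.044051 = -0.429528
|D^4_{1,1}|² = |d^4_{1,1}(β)|² = (-0.429528)² = 0.184495 (the z-rotation phases have unit modulus)

P=0.1845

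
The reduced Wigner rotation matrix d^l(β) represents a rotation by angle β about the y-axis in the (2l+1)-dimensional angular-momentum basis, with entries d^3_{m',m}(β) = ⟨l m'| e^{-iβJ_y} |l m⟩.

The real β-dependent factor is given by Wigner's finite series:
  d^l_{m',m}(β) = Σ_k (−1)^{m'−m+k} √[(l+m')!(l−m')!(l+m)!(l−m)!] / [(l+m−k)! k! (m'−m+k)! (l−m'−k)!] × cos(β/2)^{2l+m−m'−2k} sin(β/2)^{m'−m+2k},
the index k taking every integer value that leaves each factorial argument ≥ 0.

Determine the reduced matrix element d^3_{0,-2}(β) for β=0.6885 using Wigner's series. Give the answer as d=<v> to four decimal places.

d=0.4269

d^3_{0,-2}(β=0.6885) via Wigner's sum:
Half-angle: c=0.941329, s=0.337491. N=√(6·6·1·120)=65.726707
k: max(0,(-2)−(0))=0 … min(3+(-2),3−(0))=1
  k=0: (−1)^2·65.7267/(12)·0.9413^4·0.3375^2 = +0.489835
  k=1: (−1)^3·65.7267/(12)·0.9413^2·0.3375^4 = -0.062964
d^3_{0,-2}(0.6885) = +0.489835 -0.062964 = +0.426871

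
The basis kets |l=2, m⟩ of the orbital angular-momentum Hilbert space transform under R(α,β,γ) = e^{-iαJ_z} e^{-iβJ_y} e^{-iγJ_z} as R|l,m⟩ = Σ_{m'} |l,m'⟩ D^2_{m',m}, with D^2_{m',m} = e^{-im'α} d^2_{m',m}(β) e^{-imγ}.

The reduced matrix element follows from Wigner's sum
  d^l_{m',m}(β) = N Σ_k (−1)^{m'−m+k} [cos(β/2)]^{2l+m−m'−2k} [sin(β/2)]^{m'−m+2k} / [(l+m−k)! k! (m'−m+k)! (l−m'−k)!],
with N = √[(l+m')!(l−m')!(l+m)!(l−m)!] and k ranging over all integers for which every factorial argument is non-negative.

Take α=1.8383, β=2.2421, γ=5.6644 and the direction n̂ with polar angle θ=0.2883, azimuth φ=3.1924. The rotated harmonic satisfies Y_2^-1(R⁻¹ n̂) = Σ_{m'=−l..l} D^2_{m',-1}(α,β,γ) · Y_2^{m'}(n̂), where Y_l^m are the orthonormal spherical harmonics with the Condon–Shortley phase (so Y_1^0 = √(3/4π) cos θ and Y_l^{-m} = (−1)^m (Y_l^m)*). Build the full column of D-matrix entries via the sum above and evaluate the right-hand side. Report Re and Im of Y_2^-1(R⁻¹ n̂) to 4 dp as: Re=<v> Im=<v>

Need the full column D^2_{m',-1} for m'=−2..2 at α=1.8383, β=2.2421, γ=5.6644.
cos(β/2)=0.434737, sin(β/2)=0.900557
d^2_{-2,-1}: single k=1 term ⇒ +0.147986;  D = -0.147467+0.012383i
d^2_{-1,-1}: k∈[0..1] ⇒ +0.035720 -0.459830 = -0.424111;  D = -0.145937-0.398211i
d^2_{0,-1}: k∈[0..1] ⇒ -0.181245 +0.777744 = +0.596498;  D = +0.485898-0.345997i
d^2_{1,-1}: k∈[0..1] ⇒ +0.459830 -0.657727 = -0.197897;  D = +0.153317+0.125128i
d^2_{2,-1}: single k=0 term ⇒ -0.635025;  D = +0.257200-0.580608i
Y_2^{m'}(θ=0.2883,φ=3.1924) and Σ D·Y over m':
  (-0.1475+0.0124i)·(+0.0311-0.0032i)  (-0.1459-0.3982i)·(-0.2103+0.0107i)  (+0.4859-0.3460i)·(+0.5543+0.0000i)  (+0.1533+0.1251i)·(+0.2103+0.0107i)  (+0.2572-0.5806i)·(+0.0311+0.0032i)
Y_2^-1(R⁻¹ n̂) = +0.340476-0.098009i

Re=0.3405 Im=-0.0980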